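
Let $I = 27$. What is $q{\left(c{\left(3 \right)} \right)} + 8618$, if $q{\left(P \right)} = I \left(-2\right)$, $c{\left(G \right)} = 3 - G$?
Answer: $8564$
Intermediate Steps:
$q{\left(P \right)} = -54$ ($q{\left(P \right)} = 27 \left(-2\right) = -54$)
$q{\left(c{\left(3 \right)} \right)} + 8618 = -54 + 8618 = 8564$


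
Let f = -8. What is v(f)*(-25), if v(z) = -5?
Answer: 125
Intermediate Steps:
v(f)*(-25) = -5*(-25) = 125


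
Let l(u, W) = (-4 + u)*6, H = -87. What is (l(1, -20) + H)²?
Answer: 11025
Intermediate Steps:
l(u, W) = -24 + 6*u
(l(1, -20) + H)² = ((-24 + 6*1) - 87)² = ((-24 + 6) - 87)² = (-18 - 87)² = (-105)² = 11025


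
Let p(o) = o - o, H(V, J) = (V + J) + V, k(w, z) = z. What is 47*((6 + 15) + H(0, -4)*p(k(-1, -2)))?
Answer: 987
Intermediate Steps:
H(V, J) = J + 2*V (H(V, J) = (J + V) + V = J + 2*V)
p(o) = 0
47*((6 + 15) + H(0, -4)*p(k(-1, -2))) = 47*((6 + 15) + (-4 + 2*0)*0) = 47*(21 + (-4 + 0)*0) = 47*(21 - 4*0) = 47*(21 + 0) = 47*21 = 987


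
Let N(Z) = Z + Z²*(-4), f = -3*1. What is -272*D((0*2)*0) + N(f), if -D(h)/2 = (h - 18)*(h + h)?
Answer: -39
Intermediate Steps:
f = -3
D(h) = -4*h*(-18 + h) (D(h) = -2*(h - 18)*(h + h) = -2*(-18 + h)*2*h = -4*h*(-18 + h))
N(Z) = Z - 4*Z²
-272*D((0*2)*0) + N(f) = -1088*(0*2)*0*(18 - 0*2*0) - 3*(1 - 4*(-3)) = -1088*0*0*(18 - 0*0) - 3*(1 + 12) = -1088*0*(18 - 1*0) - 3*13 = -1088*0*(18 + 0) - 39 = -1088*0*18 - 39 = -272*0 - 39 = 0 - 39 = -39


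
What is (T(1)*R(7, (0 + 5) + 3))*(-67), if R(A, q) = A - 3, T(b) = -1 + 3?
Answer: -536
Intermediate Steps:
T(b) = 2
R(A, q) = -3 + A
(T(1)*R(7, (0 + 5) + 3))*(-67) = (2*(-3 + 7))*(-67) = (2*4)*(-67) = 8*(-67) = -536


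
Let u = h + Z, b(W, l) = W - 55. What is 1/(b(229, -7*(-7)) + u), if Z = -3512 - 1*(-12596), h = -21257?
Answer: -1/11999 ≈ -8.3340e-5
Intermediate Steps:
Z = 9084 (Z = -3512 + 12596 = 9084)
b(W, l) = -55 + W
u = -12173 (u = -21257 + 9084 = -12173)
1/(b(229, -7*(-7)) + u) = 1/((-55 + 229) - 12173) = 1/(174 - 12173) = 1/(-11999) = -1/11999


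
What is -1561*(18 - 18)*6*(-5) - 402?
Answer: -402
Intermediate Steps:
-1561*(18 - 18)*6*(-5) - 402 = -0*(-30) - 402 = -1561*0 - 402 = 0 - 402 = -402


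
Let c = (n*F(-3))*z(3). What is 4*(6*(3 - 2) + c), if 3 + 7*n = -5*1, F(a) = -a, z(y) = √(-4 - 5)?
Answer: 24 - 288*I/7 ≈ 24.0 - 41.143*I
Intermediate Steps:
z(y) = 3*I (z(y) = √(-9) = 3*I)
n = -8/7 (n = -3/7 + (-5*1)/7 = -3/7 + (⅐)*(-5) = -3/7 - 5/7 = -8/7 ≈ -1.1429)
c = -72*I/7 (c = (-(-8)*(-3)/7)*(3*I) = (-8/7*3)*(3*I) = -72*I/7 ≈ -10.286*I)
4*(6*(3 - 2) + c) = 4*(6*(3 - 2) - 72*I/7) = 4*(6*1 - 72*I/7) = 4*(6 - 72*I/7) = 24 - 288*I/7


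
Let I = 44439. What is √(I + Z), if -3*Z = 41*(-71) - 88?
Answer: 2*√102237/3 ≈ 213.16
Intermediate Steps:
Z = 2999/3 (Z = -(41*(-71) - 88)/3 = -(-2911 - 88)/3 = -⅓*(-2999) = 2999/3 ≈ 999.67)
√(I + Z) = √(44439 + 2999/3) = √(136316/3) = 2*√102237/3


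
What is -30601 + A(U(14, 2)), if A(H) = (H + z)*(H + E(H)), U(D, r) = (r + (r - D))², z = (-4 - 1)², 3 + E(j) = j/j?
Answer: -18351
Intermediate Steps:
E(j) = -2 (E(j) = -3 + j/j = -3 + 1 = -2)
z = 25 (z = (-5)² = 25)
U(D, r) = (-D + 2*r)²
A(H) = (-2 + H)*(25 + H) (A(H) = (H + 25)*(H - 2) = (25 + H)*(-2 + H) = (-2 + H)*(25 + H))
-30601 + A(U(14, 2)) = -30601 + (-50 + ((14 - 2*2)²)² + 23*(14 - 2*2)²) = -30601 + (-50 + ((14 - 4)²)² + 23*(14 - 4)²) = -30601 + (-50 + (10²)² + 23*10²) = -30601 + (-50 + 100² + 23*100) = -30601 + (-50 + 10000 + 2300) = -30601 + 12250 = -18351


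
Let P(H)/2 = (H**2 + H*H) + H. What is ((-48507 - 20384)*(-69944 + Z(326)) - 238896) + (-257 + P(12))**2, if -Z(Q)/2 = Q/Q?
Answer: 4818528639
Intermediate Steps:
P(H) = 2*H + 4*H**2 (P(H) = 2*((H**2 + H*H) + H) = 2*((H**2 + H**2) + H) = 2*(2*H**2 + H) = 2*(H + 2*H**2) = 2*H + 4*H**2)
Z(Q) = -2 (Z(Q) = -2*Q/Q = -2*1 = -2)
((-48507 - 20384)*(-69944 + Z(326)) - 238896) + (-257 + P(12))**2 = ((-48507 - 20384)*(-69944 - 2) - 238896) + (-257 + 2*12*(1 + 2*12))**2 = (-68891*(-69946) - 238896) + (-257 + 2*12*(1 + 24))**2 = (4818649886 - 238896) + (-257 + 2*12*25)**2 = 4818410990 + (-257 + 600)**2 = 4818410990 + 343**2 = 4818410990 + 117649 = 4818528639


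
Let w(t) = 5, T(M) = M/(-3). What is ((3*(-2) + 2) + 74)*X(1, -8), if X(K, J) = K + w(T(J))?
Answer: 420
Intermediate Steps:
T(M) = -M/3 (T(M) = M*(-1/3) = -M/3)
X(K, J) = 5 + K (X(K, J) = K + 5 = 5 + K)
((3*(-2) + 2) + 74)*X(1, -8) = ((3*(-2) + 2) + 74)*(5 + 1) = ((-6 + 2) + 74)*6 = (-4 + 74)*6 = 70*6 = 420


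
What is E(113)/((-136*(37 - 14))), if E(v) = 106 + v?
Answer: -219/3128 ≈ -0.070013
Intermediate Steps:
E(113)/((-136*(37 - 14))) = (106 + 113)/((-136*(37 - 14))) = 219/((-136*23)) = 219/(-3128) = 219*(-1/3128) = -219/3128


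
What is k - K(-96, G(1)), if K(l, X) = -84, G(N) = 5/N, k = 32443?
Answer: 32527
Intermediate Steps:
k - K(-96, G(1)) = 32443 - 1*(-84) = 32443 + 84 = 32527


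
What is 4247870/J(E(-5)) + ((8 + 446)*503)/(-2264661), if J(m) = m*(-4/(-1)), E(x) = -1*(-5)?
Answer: 961998095483/4529322 ≈ 2.1239e+5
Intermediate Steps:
E(x) = 5
J(m) = 4*m (J(m) = m*(-4*(-1)) = m*4 = 4*m)
4247870/J(E(-5)) + ((8 + 446)*503)/(-2264661) = 4247870/((4*5)) + ((8 + 446)*503)/(-2264661) = 4247870/20 + (454*503)*(-1/2264661) = 4247870*(1/20) + 228362*(-1/2264661) = 424787/2 - 228362/2264661 = 961998095483/4529322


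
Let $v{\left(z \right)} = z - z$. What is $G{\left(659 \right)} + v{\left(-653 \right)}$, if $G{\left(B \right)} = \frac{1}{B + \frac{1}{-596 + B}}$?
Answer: $\frac{63}{41518} \approx 0.0015174$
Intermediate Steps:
$v{\left(z \right)} = 0$
$G{\left(659 \right)} + v{\left(-653 \right)} = \frac{-596 + 659}{1 + 659^{2} - 392764} + 0 = \frac{1}{1 + 434281 - 392764} \cdot 63 + 0 = \frac{1}{41518} \cdot 63 + 0 = \frac{63}{41518} + 0 = \frac{63}{41518}$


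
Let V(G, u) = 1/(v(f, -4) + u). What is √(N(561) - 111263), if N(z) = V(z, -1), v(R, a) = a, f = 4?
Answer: 2*I*√695395/5 ≈ 333.56*I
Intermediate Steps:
V(G, u) = 1/(-4 + u)
N(z) = -⅕ (N(z) = 1/(-4 - 1) = 1/(-5) = -⅕)
√(N(561) - 111263) = √(-⅕ - 111263) = √(-556316/5) = 2*I*√695395/5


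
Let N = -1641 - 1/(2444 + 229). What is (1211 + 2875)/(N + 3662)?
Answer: 5460939/2701066 ≈ 2.0218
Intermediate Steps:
N = -4386394/2673 (N = -1641 - 1/2673 = -4386394/2673 ≈ -1641.0)
(1211 + 2875)/(N + 3662) = (1211 + 2875)/(-4386394/2673 + 3662) = 4086/(5402132/2673) = 4086*(2673/5402132) = 5460939/2701066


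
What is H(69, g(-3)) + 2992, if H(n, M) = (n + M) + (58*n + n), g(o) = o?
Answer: 7129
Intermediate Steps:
H(n, M) = M + 60*n (H(n, M) = (M + n) + 59*n = M + 60*n)
H(69, g(-3)) + 2992 = (-3 + 60*69) + 2992 = (-3 + 4140) + 2992 = 4137 + 2992 = 7129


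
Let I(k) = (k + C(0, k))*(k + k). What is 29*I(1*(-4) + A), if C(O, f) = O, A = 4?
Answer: 0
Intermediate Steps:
I(k) = 2*k² (I(k) = (k + 0)*(k + k) = k*(2*k) = 2*k²)
29*I(1*(-4) + A) = 29*(2*(1*(-4) + 4)²) = 29*(2*(-4 + 4)²) = 29*(2*0²) = 29*(2*0) = 29*0 = 0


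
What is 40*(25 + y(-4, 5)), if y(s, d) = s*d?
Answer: 200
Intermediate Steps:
y(s, d) = d*s
40*(25 + y(-4, 5)) = 40*(25 + 5*(-4)) = 40*(25 - 20) = 40*5 = 200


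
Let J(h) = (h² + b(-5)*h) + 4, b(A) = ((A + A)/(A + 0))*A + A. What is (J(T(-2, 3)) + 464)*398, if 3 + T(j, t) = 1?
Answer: 199796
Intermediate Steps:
T(j, t) = -2 (T(j, t) = -3 + 1 = -2)
b(A) = 3*A (b(A) = ((2*A)/A)*A + A = 2*A + A = 3*A)
J(h) = 4 + h² - 15*h (J(h) = (h² + (3*(-5))*h) + 4 = (h² - 15*h) + 4 = 4 + h² - 15*h)
(J(T(-2, 3)) + 464)*398 = ((4 + (-2)² - 15*(-2)) + 464)*398 = ((4 + 4 + 30) + 464)*398 = (38 + 464)*398 = 502*398 = 199796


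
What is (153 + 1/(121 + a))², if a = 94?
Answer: 1082146816/46225 ≈ 23410.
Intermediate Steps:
(153 + 1/(121 + a))² = (153 + 1/(121 + 94))² = (153 + 1/215)² = (32896/215)² = 1082146816/46225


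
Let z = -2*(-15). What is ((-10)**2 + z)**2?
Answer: 16900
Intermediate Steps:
z = 30
((-10)**2 + z)**2 = ((-10)**2 + 30)**2 = (100 + 30)**2 = 130**2 = 16900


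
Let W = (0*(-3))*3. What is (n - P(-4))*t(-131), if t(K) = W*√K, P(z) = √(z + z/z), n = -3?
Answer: 0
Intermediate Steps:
P(z) = √(1 + z) (P(z) = √(z + 1) = √(1 + z))
W = 0 (W = 0*3 = 0)
t(K) = 0 (t(K) = 0*√K = 0)
(n - P(-4))*t(-131) = (-3 - √(1 - 4))*0 = (-3 - √(-3))*0 = (-3 - I*√3)*0 = 0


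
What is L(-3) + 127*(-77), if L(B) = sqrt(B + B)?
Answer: -9779 + I*sqrt(6) ≈ -9779.0 + 2.4495*I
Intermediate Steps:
L(B) = sqrt(2)*sqrt(B) (L(B) = sqrt(2*B) = sqrt(2)*sqrt(B))
L(-3) + 127*(-77) = sqrt(2)*sqrt(-3) + 127*(-77) = sqrt(2)*(I*sqrt(3)) - 9779 = I*sqrt(6) - 9779 = -9779 + I*sqrt(6)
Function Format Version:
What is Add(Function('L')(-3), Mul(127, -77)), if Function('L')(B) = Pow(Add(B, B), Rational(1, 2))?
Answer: Add(-9779, Mul(I, Pow(6, Rational(1, 2)))) ≈ Add(-9779.0, Mul(2.4495, I))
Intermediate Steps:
Function('L')(B) = Mul(Pow(2, Rational(1, 2)), Pow(B, Rational(1, 2))) (Function('L')(B) = Pow(Mul(2, B), Rational(1, 2)) = Mul(Pow(2, Rational(1, 2)), Pow(B, Rational(1, 2))))
Add(Function('L')(-3), Mul(127, -77)) = Add(Mul(Pow(2, Rational(1, 2)), Pow(-3, Rational(1, 2))), Mul(127, -77)) = Add(Mul(Pow(2, Rational(1, 2)), Mul(I, Pow(3, Rational(1, 2)))), -9779) = Add(Mul(I, Pow(6, Rational(1, 2))), -9779) = Add(-9779, Mul(I, Pow(6, Rational(1, 2))))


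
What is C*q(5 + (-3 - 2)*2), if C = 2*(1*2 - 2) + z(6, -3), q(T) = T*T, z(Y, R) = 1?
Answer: 25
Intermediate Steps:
q(T) = T**2
C = 1 (C = 2*(1*2 - 2) + 1 = 2*(2 - 2) + 1 = 2*0 + 1 = 0 + 1 = 1)
C*q(5 + (-3 - 2)*2) = 1*(5 + (-3 - 2)*2)**2 = 1*(5 - 5*2)**2 = 1*(5 - 10)**2 = 1*(-5)**2 = 1*25 = 25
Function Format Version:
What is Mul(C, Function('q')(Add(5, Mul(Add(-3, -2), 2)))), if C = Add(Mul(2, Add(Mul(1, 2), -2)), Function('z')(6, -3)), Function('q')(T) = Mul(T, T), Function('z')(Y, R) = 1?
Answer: 25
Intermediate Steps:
Function('q')(T) = Pow(T, 2)
C = 1 (C = Add(Mul(2, Add(Mul(1, 2), -2)), 1) = Add(Mul(2, Add(2, -2)), 1) = Add(Mul(2, 0), 1) = Add(0, 1) = 1)
Mul(C, Function('q')(Add(5, Mul(Add(-3, -2), 2)))) = Mul(1, Pow(Add(5, Mul(Add(-3, -2), 2)), 2)) = Mul(1, Pow(Add(5, Mul(-5, 2)), 2)) = Mul(1, Pow(Add(5, -10), 2)) = Mul(1, Pow(-5, 2)) = Mul(1, 25) = 25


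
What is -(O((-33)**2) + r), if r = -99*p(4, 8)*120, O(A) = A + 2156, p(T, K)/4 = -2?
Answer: -98285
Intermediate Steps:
p(T, K) = -8 (p(T, K) = 4*(-2) = -8)
O(A) = 2156 + A
r = 95040 (r = -99*(-8)*120 = 792*120 = 95040)
-(O((-33)**2) + r) = -((2156 + (-33)**2) + 95040) = -((2156 + 1089) + 95040) = -(3245 + 95040) = -1*98285 = -98285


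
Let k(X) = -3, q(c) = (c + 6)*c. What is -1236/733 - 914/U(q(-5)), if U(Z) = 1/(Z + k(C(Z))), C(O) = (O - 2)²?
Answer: 5358460/733 ≈ 7310.3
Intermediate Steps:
C(O) = (-2 + O)²
q(c) = c*(6 + c) (q(c) = (6 + c)*c = c*(6 + c))
U(Z) = 1/(-3 + Z) (U(Z) = 1/(Z - 3) = 1/(-3 + Z))
-1236/733 - 914/U(q(-5)) = -1236/733 - (-2742 - 4570*(6 - 5)) = -1236*1/733 - 914/(1/(-3 - 5*1)) = -1236/733 - 914/(1/(-3 - 5)) = -1236/733 - 914/(1/(-8)) = -1236/733 - 914/(-⅛) = -1236/733 - 914*(-8) = -1236/733 + 7312 = 5358460/733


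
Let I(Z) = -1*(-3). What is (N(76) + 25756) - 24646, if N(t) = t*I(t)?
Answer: 1338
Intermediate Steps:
I(Z) = 3
N(t) = 3*t (N(t) = t*3 = 3*t)
(N(76) + 25756) - 24646 = (3*76 + 25756) - 24646 = (228 + 25756) - 24646 = 25984 - 24646 = 1338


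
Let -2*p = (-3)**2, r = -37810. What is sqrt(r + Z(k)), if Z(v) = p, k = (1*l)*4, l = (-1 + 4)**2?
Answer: I*sqrt(151258)/2 ≈ 194.46*I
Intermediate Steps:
l = 9 (l = 3**2 = 9)
k = 36 (k = (1*9)*4 = 9*4 = 36)
p = -9/2 (p = -1/2*(-3)**2 = -1/2*9 = -9/2 ≈ -4.5000)
Z(v) = -9/2
sqrt(r + Z(k)) = sqrt(-37810 - 9/2) = sqrt(-75629/2) = I*sqrt(151258)/2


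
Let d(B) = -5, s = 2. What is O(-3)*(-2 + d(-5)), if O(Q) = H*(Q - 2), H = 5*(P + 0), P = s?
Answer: 350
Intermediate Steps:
P = 2
H = 10 (H = 5*(2 + 0) = 5*2 = 10)
O(Q) = -20 + 10*Q (O(Q) = 10*(Q - 2) = 10*(-2 + Q) = -20 + 10*Q)
O(-3)*(-2 + d(-5)) = (-20 + 10*(-3))*(-2 - 5) = (-20 - 30)*(-7) = -50*(-7) = 350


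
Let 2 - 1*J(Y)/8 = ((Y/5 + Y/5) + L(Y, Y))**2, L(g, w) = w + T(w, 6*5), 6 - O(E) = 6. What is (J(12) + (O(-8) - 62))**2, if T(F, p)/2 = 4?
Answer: 15415208964/625 ≈ 2.4664e+7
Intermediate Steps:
O(E) = 0 (O(E) = 6 - 1*6 = 6 - 6 = 0)
T(F, p) = 8 (T(F, p) = 2*4 = 8)
L(g, w) = 8 + w (L(g, w) = w + 8 = 8 + w)
J(Y) = 16 - 8*(8 + 7*Y/5)**2 (J(Y) = 16 - 8*((Y/5 + Y/5) + (8 + Y))**2 = 16 - 8*(2*Y/5 + (8 + Y))**2 = 16 - 8*(8 + 7*Y/5)**2)
(J(12) + (O(-8) - 62))**2 = ((16 - 8*(40 + 7*12)**2/25) + (0 - 62))**2 = ((16 - 8*(40 + 84)**2/25) - 62)**2 = ((16 - 8/25*124**2) - 62)**2 = ((16 - 8/25*15376) - 62)**2 = ((16 - 123008/25) - 62)**2 = (-122608/25 - 62)**2 = (-124158/25)**2 = 15415208964/625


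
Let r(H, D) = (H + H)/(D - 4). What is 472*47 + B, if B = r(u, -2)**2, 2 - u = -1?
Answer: 22185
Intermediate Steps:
u = 3 (u = 2 - 1*(-1) = 2 + 1 = 3)
r(H, D) = 2*H/(-4 + D) (r(H, D) = (2*H)/(-4 + D) = 2*H/(-4 + D))
B = 1 (B = (2*3/(-4 - 2))**2 = (2*3/(-6))**2 = (2*3*(-1/6))**2 = (-1)**2 = 1)
472*47 + B = 472*47 + 1 = 22184 + 1 = 22185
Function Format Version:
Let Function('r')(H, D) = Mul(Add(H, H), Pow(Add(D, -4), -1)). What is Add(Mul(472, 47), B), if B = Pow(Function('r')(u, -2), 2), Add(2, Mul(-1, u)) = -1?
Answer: 22185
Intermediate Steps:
u = 3 (u = Add(2, Mul(-1, -1)) = Add(2, 1) = 3)
Function('r')(H, D) = Mul(2, H, Pow(Add(-4, D), -1)) (Function('r')(H, D) = Mul(Mul(2, H), Pow(Add(-4, D), -1)) = Mul(2, H, Pow(Add(-4, D), -1)))
B = 1 (B = Pow(Mul(2, 3, Pow(Add(-4, -2), -1)), 2) = Pow(Mul(2, 3, Pow(-6, -1)), 2) = Pow(Mul(2, 3, Rational(-1, 6)), 2) = Pow(-1, 2) = 1)
Add(Mul(472, 47), B) = Add(Mul(472, 47), 1) = Add(22184, 1) = 22185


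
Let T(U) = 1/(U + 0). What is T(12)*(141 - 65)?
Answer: 19/3 ≈ 6.3333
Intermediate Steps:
T(U) = 1/U
T(12)*(141 - 65) = (141 - 65)/12 = (1/12)*76 = 19/3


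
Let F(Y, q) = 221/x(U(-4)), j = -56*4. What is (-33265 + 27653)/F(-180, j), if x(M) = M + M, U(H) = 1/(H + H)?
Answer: 1403/221 ≈ 6.3484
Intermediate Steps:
U(H) = 1/(2*H)
j = -224
x(M) = 2*M
F(Y, q) = -884 (F(Y, q) = 221/((2*((1/2)/(-4)))) = 221/((2*((1/2)*(-1/4)))) = 221/((2*(-1/8))) = 221/(-1/4) = 221*(-4) = -884)
(-33265 + 27653)/F(-180, j) = (-33265 + 27653)/(-884) = -5612*(-1/884) = 1403/221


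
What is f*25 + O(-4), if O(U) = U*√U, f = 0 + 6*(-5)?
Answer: -750 - 8*I ≈ -750.0 - 8.0*I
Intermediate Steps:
f = -30 (f = 0 - 30 = -30)
O(U) = U^(3/2)
f*25 + O(-4) = -30*25 + (-4)^(3/2) = -750 - 8*I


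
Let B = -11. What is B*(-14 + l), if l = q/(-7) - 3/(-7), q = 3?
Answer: 154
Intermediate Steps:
l = 0 (l = 3/(-7) - 3/(-7) = 3*(-⅐) - 3*(-⅐) = -3/7 + 3/7 = 0)
B*(-14 + l) = -11*(-14 + 0) = -11*(-14) = 154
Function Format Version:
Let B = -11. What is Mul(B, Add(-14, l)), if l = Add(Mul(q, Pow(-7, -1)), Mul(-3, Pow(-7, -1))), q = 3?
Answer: 154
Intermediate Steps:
l = 0 (l = Add(Mul(3, Pow(-7, -1)), Mul(-3, Pow(-7, -1))) = Add(Mul(3, Rational(-1, 7)), Mul(-3, Rational(-1, 7))) = Add(Rational(-3, 7), Rational(3, 7)) = 0)
Mul(B, Add(-14, l)) = Mul(-11, Add(-14, 0)) = Mul(-11, -14) = 154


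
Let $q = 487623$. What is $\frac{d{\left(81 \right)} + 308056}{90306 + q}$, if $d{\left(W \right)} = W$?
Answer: $\frac{308137}{577929} \approx 0.53317$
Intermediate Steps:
$\frac{d{\left(81 \right)} + 308056}{90306 + q} = \frac{81 + 308056}{90306 + 487623} = \frac{308137}{577929}$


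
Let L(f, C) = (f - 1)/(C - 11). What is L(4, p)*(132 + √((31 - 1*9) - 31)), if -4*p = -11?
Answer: -48 - 12*I/11 ≈ -48.0 - 1.0909*I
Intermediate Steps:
p = 11/4 (p = -¼*(-11) = 11/4 ≈ 2.7500)
L(f, C) = (-1 + f)/(-11 + C)
L(4, p)*(132 + √((31 - 1*9) - 31)) = ((-1 + 4)/(-11 + 11/4))*(132 + √((31 - 1*9) - 31)) = (3/(-33/4))*(132 + √((31 - 9) - 31)) = (-4/33*3)*(132 + √(22 - 31)) = -4*(132 + √(-9))/11 = -4*(132 + 3*I)/11 = -48 - 12*I/11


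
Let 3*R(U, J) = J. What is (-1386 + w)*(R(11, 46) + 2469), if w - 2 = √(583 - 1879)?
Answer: -10314952/3 + 89436*I ≈ -3.4383e+6 + 89436.0*I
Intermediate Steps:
R(U, J) = J/3
w = 2 + 36*I (w = 2 + √(583 - 1879) = 2 + √(-1296) = 2 + 36*I ≈ 2.0 + 36.0*I)
(-1386 + w)*(R(11, 46) + 2469) = (-1386 + (2 + 36*I))*((⅓)*46 + 2469) = (-1384 + 36*I)*(46/3 + 2469) = (-1384 + 36*I)*(7453/3) = -10314952/3 + 89436*I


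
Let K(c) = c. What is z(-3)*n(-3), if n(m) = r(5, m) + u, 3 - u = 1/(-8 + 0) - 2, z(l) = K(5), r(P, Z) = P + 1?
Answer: 445/8 ≈ 55.625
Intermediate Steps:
r(P, Z) = 1 + P
z(l) = 5
u = 41/8 (u = 3 - (1/(-8 + 0) - 2) = 3 - (1/(-8) - 2) = 3 - (-1/8 - 2) = 3 - 1*(-17/8) = 3 + 17/8 = 41/8 ≈ 5.1250)
n(m) = 89/8 (n(m) = (1 + 5) + 41/8 = 6 + 41/8 = 89/8)
z(-3)*n(-3) = 5*(89/8) = 445/8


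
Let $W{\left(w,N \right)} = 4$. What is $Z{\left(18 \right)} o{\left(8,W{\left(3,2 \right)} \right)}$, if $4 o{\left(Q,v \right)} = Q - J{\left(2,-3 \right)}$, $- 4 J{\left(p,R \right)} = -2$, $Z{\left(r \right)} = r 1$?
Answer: $\frac{135}{4} \approx 33.75$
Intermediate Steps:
$Z{\left(r \right)} = r$
$J{\left(p,R \right)} = \frac{1}{2}$ ($J{\left(p,R \right)} = \left(- \frac{1}{4}\right) \left(-2\right) = \frac{1}{2}$)
$o{\left(Q,v \right)} = - \frac{1}{8} + \frac{Q}{4}$ ($o{\left(Q,v \right)} = \frac{Q - \frac{1}{2}}{4} = \frac{- \frac{1}{2} + Q}{4} = - \frac{1}{8} + \frac{Q}{4}$)
$Z{\left(18 \right)} o{\left(8,W{\left(3,2 \right)} \right)} = 18 \left(- \frac{1}{8} + \frac{1}{4} \cdot 8\right) = 18 \left(- \frac{1}{8} + 2\right) = 18 \cdot \frac{15}{8} = \frac{135}{4}$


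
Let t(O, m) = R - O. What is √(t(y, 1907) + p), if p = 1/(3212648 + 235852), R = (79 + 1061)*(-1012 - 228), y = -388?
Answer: I*√1388936550869715/31350 ≈ 1188.8*I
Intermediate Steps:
R = -1413600 (R = 1140*(-1240) = -1413600)
p = 1/3448500 ≈ 2.8998e-7
t(O, m) = -1413600 - O
√(t(y, 1907) + p) = √((-1413600 - 1*(-388)) + 1/3448500) = √((-1413600 + 388) + 1/3448500) = √(-1413212 + 1/3448500) = √(-4873461581999/3448500) = I*√1388936550869715/31350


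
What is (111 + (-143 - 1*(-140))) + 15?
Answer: 123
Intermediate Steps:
(111 + (-143 - 1*(-140))) + 15 = (111 + (-143 + 140)) + 15 = (111 - 3) + 15 = 108 + 15 = 123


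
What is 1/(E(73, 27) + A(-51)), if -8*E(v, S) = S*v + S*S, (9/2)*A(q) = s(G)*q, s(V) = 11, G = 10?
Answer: -6/2773 ≈ -0.0021637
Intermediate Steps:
A(q) = 22*q/9 (A(q) = 2*(11*q)/9 = 22*q/9)
E(v, S) = -S²/8 - S*v/8 (E(v, S) = -(S*v + S*S)/8 = -(S*v + S²)/8 = -(S² + S*v)/8 = -S²/8 - S*v/8)
1/(E(73, 27) + A(-51)) = 1/(-⅛*27*(27 + 73) + (22/9)*(-51)) = 1/(-⅛*27*100 - 374/3) = 1/(-675/2 - 374/3) = 1/(-2773/6) = -6/2773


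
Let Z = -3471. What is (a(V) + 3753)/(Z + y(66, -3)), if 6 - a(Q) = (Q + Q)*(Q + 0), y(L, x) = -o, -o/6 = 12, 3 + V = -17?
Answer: -269/309 ≈ -0.87055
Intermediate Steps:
V = -20 (V = -3 - 17 = -20)
o = -72 (o = -6*12 = -72)
y(L, x) = 72 (y(L, x) = -1*(-72) = 72)
a(Q) = 6 - 2*Q² (a(Q) = 6 - (Q + Q)*(Q + 0) = 6 - 2*Q*Q = 6 - 2*Q²)
(a(V) + 3753)/(Z + y(66, -3)) = ((6 - 2*(-20)²) + 3753)/(-3471 + 72) = ((6 - 2*400) + 3753)/(-3399) = ((6 - 800) + 3753)*(-1/3399) = (-794 + 3753)*(-1/3399) = 2959*(-1/3399) = -269/309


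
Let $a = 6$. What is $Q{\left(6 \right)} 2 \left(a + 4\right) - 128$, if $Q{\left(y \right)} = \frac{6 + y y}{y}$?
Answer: $12$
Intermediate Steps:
$Q{\left(y \right)} = \frac{6 + y^{2}}{y}$
$Q{\left(6 \right)} 2 \left(a + 4\right) - 128 = \left(6 + \frac{6}{6}\right) 2 \left(6 + 4\right) - 128 = \left(6 + 6 \cdot \frac{1}{6}\right) 2 \cdot 10 - 128 = \left(6 + 1\right) 20 - 128 = 7 \cdot 20 - 128 = 140 - 128 = 12$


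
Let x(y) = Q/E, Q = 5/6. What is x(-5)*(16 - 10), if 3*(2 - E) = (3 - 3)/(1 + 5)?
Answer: 5/2 ≈ 2.5000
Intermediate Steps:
Q = ⅚ (Q = 5*(⅙) = ⅚ ≈ 0.83333)
E = 2 (E = 2 - (3 - 3)/(3*(1 + 5)) = 2 - 0/6 = 2 - ⅓*0 = 2 + 0 = 2)
x(y) = 5/12 (x(y) = (⅚)/2 = (⅚)*(½) = 5/12)
x(-5)*(16 - 10) = 5*(16 - 10)/12 = (5/12)*6 = 5/2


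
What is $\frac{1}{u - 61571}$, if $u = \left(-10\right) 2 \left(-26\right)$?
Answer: $- \frac{1}{61051} \approx -1.638 \cdot 10^{-5}$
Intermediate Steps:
$u = 520$ ($u = \left(-20\right) \left(-26\right) = 520$)
$\frac{1}{u - 61571} = \frac{1}{520 - 61571} = \frac{1}{-61051} = - \frac{1}{61051}$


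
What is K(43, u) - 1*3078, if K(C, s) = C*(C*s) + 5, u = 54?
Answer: 96773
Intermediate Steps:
K(C, s) = 5 + s*C**2 (K(C, s) = s*C**2 + 5 = 5 + s*C**2)
K(43, u) - 1*3078 = (5 + 54*43**2) - 1*3078 = (5 + 54*1849) - 3078 = (5 + 99846) - 3078 = 99851 - 3078 = 96773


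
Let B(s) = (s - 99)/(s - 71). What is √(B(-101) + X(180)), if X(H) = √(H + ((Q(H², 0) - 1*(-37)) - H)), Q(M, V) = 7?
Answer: √(2150 + 3698*√11)/43 ≈ 2.7921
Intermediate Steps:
B(s) = (-99 + s)/(-71 + s)
X(H) = 2*√11 (X(H) = √(H + ((7 - 1*(-37)) - H)) = √(H + ((7 + 37) - H)) = √(H + (44 - H)) = √44 = 2*√11)
√(B(-101) + X(180)) = √((-99 - 101)/(-71 - 101) + 2*√11) = √(-200/(-172) + 2*√11) = √(-1/172*(-200) + 2*√11) = √(50/43 + 2*√11)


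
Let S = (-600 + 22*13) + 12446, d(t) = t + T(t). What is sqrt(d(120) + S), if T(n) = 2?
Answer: sqrt(12254) ≈ 110.70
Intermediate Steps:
d(t) = 2 + t (d(t) = t + 2 = 2 + t)
S = 12132 (S = (-600 + 286) + 12446 = -314 + 12446 = 12132)
sqrt(d(120) + S) = sqrt((2 + 120) + 12132) = sqrt(122 + 12132) = sqrt(12254)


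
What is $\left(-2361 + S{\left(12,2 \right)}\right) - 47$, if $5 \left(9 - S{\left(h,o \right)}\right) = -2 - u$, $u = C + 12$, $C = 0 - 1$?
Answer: $- \frac{11982}{5} \approx -2396.4$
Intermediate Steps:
$C = -1$
$u = 11$ ($u = -1 + 12 = 11$)
$S{\left(h,o \right)} = \frac{58}{5}$ ($S{\left(h,o \right)} = 9 - \frac{-2 - 11}{5} = 9 - - \frac{13}{5} = 9 + \frac{13}{5} = \frac{58}{5}$)
$\left(-2361 + S{\left(12,2 \right)}\right) - 47 = \left(-2361 + \frac{58}{5}\right) - 47 = - \frac{11747}{5} - 47 = - \frac{11982}{5}$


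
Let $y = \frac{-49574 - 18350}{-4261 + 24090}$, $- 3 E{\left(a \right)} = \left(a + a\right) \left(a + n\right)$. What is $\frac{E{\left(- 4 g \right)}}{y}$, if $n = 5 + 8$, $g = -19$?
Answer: $\frac{67061678}{50943} \approx 1316.4$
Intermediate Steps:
$n = 13$
$E{\left(a \right)} = - \frac{2 a \left(13 + a\right)}{3}$ ($E{\left(a \right)} = - \frac{\left(a + a\right) \left(a + 13\right)}{3} = - \frac{2 a \left(13 + a\right)}{3}$)
$y = - \frac{67924}{19829} \approx -3.4255$
$\frac{E{\left(- 4 g \right)}}{y} = \frac{\left(- \frac{2}{3}\right) \left(\left(-4\right) \left(-19\right)\right) \left(13 - -76\right)}{- \frac{67924}{19829}} = \left(- \frac{2}{3}\right) 76 \left(13 + 76\right) \left(- \frac{19829}{67924}\right) = \left(- \frac{2}{3}\right) 76 \cdot 89 \left(- \frac{19829}{67924}\right) = \left(- \frac{13528}{3}\right) \left(- \frac{19829}{67924}\right) = \frac{67061678}{50943}$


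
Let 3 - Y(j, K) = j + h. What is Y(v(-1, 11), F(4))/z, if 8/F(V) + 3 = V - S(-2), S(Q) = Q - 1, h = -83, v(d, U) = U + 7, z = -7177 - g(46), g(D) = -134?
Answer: -68/7043 ≈ -0.0096550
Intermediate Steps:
z = -7043 (z = -7177 - 1*(-134) = -7177 + 134 = -7043)
v(d, U) = 7 + U
S(Q) = -1 + Q
F(V) = 8/V (F(V) = 8/(-3 + (V - (-1 - 2))) = 8/(-3 + (V - 1*(-3))) = 8/(-3 + (V + 3)) = 8/(-3 + (3 + V)) = 8/V)
Y(j, K) = 86 - j (Y(j, K) = 3 - (j - 83) = 3 - (-83 + j) = 3 + (83 - j) = 86 - j)
Y(v(-1, 11), F(4))/z = (86 - (7 + 11))/(-7043) = (86 - 1*18)*(-1/7043) = (86 - 18)*(-1/7043) = 68*(-1/7043) = -68/7043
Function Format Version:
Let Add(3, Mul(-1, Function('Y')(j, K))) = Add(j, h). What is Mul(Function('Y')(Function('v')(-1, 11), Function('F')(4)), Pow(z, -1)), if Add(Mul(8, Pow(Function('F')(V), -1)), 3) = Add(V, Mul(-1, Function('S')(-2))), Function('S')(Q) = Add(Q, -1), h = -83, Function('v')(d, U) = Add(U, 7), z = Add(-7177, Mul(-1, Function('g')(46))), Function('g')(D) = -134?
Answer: Rational(-68, 7043) ≈ -0.0096550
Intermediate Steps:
z = -7043 (z = Add(-7177, Mul(-1, -134)) = Add(-7177, 134) = -7043)
Function('v')(d, U) = Add(7, U)
Function('S')(Q) = Add(-1, Q)
Function('F')(V) = Mul(8, Pow(V, -1)) (Function('F')(V) = Mul(8, Pow(Add(-3, Add(V, Mul(-1, Add(-1, -2)))), -1)) = Mul(8, Pow(Add(-3, Add(V, Mul(-1, -3))), -1)) = Mul(8, Pow(Add(-3, Add(V, 3)), -1)) = Mul(8, Pow(Add(-3, Add(3, V)), -1)) = Mul(8, Pow(V, -1)))
Function('Y')(j, K) = Add(86, Mul(-1, j)) (Function('Y')(j, K) = Add(3, Mul(-1, Add(j, -83))) = Add(3, Mul(-1, Add(-83, j))) = Add(3, Add(83, Mul(-1, j))) = Add(86, Mul(-1, j)))
Mul(Function('Y')(Function('v')(-1, 11), Function('F')(4)), Pow(z, -1)) = Mul(Add(86, Mul(-1, Add(7, 11))), Pow(-7043, -1)) = Mul(Add(86, Mul(-1, 18)), Rational(-1, 7043)) = Mul(Add(86, -18), Rational(-1, 7043)) = Mul(68, Rational(-1, 7043)) = Rational(-68, 7043)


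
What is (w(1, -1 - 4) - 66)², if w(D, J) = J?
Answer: 5041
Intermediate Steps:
(w(1, -1 - 4) - 66)² = ((-1 - 4) - 66)² = (-5 - 66)² = (-71)² = 5041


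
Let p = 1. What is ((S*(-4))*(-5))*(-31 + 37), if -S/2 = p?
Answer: -240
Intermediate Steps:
S = -2 (S = -2*1 = -2)
((S*(-4))*(-5))*(-31 + 37) = (-2*(-4)*(-5))*(-31 + 37) = (8*(-5))*6 = -40*6 = -240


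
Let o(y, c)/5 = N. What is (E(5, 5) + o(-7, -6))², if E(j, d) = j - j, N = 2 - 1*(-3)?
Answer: 625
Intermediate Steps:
N = 5 (N = 2 + 3 = 5)
E(j, d) = 0
o(y, c) = 25 (o(y, c) = 5*5 = 25)
(E(5, 5) + o(-7, -6))² = (0 + 25)² = 25² = 625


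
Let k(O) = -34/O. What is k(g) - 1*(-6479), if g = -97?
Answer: 628497/97 ≈ 6479.4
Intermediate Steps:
k(g) - 1*(-6479) = -34/(-97) - 1*(-6479) = -34*(-1/97) + 6479 = 34/97 + 6479 = 628497/97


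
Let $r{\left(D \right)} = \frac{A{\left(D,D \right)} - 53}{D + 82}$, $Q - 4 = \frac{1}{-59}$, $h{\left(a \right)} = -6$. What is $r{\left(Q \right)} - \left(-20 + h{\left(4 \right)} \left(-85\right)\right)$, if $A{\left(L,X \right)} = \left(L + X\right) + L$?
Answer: $- \frac{2488192}{5073} \approx -490.48$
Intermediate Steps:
$Q = \frac{235}{59}$ ($Q = 4 + \frac{1}{-59} = 4 - \frac{1}{59} = \frac{235}{59} \approx 3.9831$)
$A{\left(L,X \right)} = X + 2 L$
$r{\left(D \right)} = \frac{-53 + 3 D}{82 + D}$ ($r{\left(D \right)} = \frac{\left(D + 2 D\right) - 53}{D + 82} = \frac{3 D - 53}{82 + D} = \frac{-53 + 3 D}{82 + D}$)
$r{\left(Q \right)} - \left(-20 + h{\left(4 \right)} \left(-85\right)\right) = \frac{-53 + 3 \cdot \frac{235}{59}}{82 + \frac{235}{59}} - \left(-20 - -510\right) = \frac{-53 + \frac{705}{59}}{\frac{5073}{59}} - \left(-20 + 510\right) = \frac{59}{5073} \left(- \frac{2422}{59}\right) - 490 = - \frac{2422}{5073} - 490 = - \frac{2488192}{5073}$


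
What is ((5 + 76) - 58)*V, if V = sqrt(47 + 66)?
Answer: 23*sqrt(113) ≈ 244.49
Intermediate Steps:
V = sqrt(113) ≈ 10.630
((5 + 76) - 58)*V = ((5 + 76) - 58)*sqrt(113) = (81 - 58)*sqrt(113) = 23*sqrt(113)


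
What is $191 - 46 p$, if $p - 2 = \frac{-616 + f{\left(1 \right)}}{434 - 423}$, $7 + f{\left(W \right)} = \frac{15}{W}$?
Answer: $\frac{29057}{11} \approx 2641.5$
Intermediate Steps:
$f{\left(W \right)} = -7 + \frac{15}{W}$
$p = - \frac{586}{11}$ ($p = 2 + \frac{-616 - \left(7 - \frac{15}{1}\right)}{434 - 423} = 2 + \frac{-616 + \left(-7 + 15 \cdot 1\right)}{11} = 2 + \left(-616 + \left(-7 + 15\right)\right) \frac{1}{11} = 2 + \left(-616 + 8\right) \frac{1}{11} = 2 - \frac{608}{11} = - \frac{586}{11} \approx -53.273$)
$191 - 46 p = 191 - - \frac{26956}{11} = 191 + \frac{26956}{11} = \frac{29057}{11}$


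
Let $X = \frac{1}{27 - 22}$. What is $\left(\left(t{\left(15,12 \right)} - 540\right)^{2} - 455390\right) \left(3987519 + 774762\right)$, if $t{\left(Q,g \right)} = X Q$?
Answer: $-795400934901$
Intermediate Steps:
$X = \frac{1}{5} \approx 0.2$
$t{\left(Q,g \right)} = \frac{Q}{5}$
$\left(\left(t{\left(15,12 \right)} - 540\right)^{2} - 455390\right) \left(3987519 + 774762\right) = \left(\left(\frac{1}{5} \cdot 15 - 540\right)^{2} - 455390\right) \left(3987519 + 774762\right) = \left(\left(3 - 540\right)^{2} - 455390\right) 4762281 = \left(\left(-537\right)^{2} - 455390\right) 4762281 = \left(288369 - 455390\right) 4762281 = \left(-167021\right) 4762281 = -795400934901$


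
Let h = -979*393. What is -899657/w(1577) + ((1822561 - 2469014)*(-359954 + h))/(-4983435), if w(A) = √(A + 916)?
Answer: -481414195553/4983435 - 899657*√277/831 ≈ -1.1462e+5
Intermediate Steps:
w(A) = √(916 + A)
h = -384747
-899657/w(1577) + ((1822561 - 2469014)*(-359954 + h))/(-4983435) = -899657/√(916 + 1577) + ((1822561 - 2469014)*(-359954 - 384747))/(-4983435) = -899657*√277/831 - 646453*(-744701)*(-1/4983435) = -899657*√277/831 + 481414195553*(-1/4983435) = -899657*√277/831 - 481414195553/4983435 = -481414195553/4983435 - 899657*√277/831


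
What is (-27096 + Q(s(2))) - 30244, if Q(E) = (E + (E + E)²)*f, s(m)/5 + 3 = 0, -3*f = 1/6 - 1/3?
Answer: -343745/6 ≈ -57291.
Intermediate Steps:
f = 1/18 (f = -(1/6 - 1/3)/3 = -(1*(⅙) - 1*⅓)/3 = -(⅙ - ⅓)/3 = -⅓*(-⅙) = 1/18 ≈ 0.055556)
s(m) = -15 (s(m) = -15 + 5*0 = -15 + 0 = -15)
Q(E) = E/18 + 2*E²/9 (Q(E) = (E + (E + E)²)*(1/18) = (E + (2*E)²)*(1/18) = (E + 4*E²)*(1/18) = E/18 + 2*E²/9)
(-27096 + Q(s(2))) - 30244 = (-27096 + (1/18)*(-15)*(1 + 4*(-15))) - 30244 = (-27096 + (1/18)*(-15)*(1 - 60)) - 30244 = (-27096 + (1/18)*(-15)*(-59)) - 30244 = (-27096 + 295/6) - 30244 = -162281/6 - 30244 = -343745/6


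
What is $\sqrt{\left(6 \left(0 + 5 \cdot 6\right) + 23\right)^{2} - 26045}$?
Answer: $2 \sqrt{3791} \approx 123.14$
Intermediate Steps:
$\sqrt{\left(6 \left(0 + 5 \cdot 6\right) + 23\right)^{2} - 26045} = \sqrt{\left(6 \left(0 + 30\right) + 23\right)^{2} - 26045} = \sqrt{\left(6 \cdot 30 + 23\right)^{2} - 26045} = \sqrt{\left(180 + 23\right)^{2} - 26045} = \sqrt{203^{2} - 26045} = \sqrt{41209 - 26045} = \sqrt{15164} = 2 \sqrt{3791}$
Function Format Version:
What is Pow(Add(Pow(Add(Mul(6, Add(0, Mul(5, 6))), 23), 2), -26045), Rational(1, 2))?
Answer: Mul(2, Pow(3791, Rational(1, 2))) ≈ 123.14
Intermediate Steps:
Pow(Add(Pow(Add(Mul(6, Add(0, Mul(5, 6))), 23), 2), -26045), Rational(1, 2)) = Pow(Add(Pow(Add(Mul(6, Add(0, 30)), 23), 2), -26045), Rational(1, 2)) = Pow(Add(Pow(Add(Mul(6, 30), 23), 2), -26045), Rational(1, 2)) = Pow(Add(Pow(Add(180, 23), 2), -26045), Rational(1, 2)) = Pow(Add(Pow(203, 2), -26045), Rational(1, 2)) = Pow(Add(41209, -26045), Rational(1, 2)) = Pow(15164, Rational(1, 2)) = Mul(2, Pow(3791, Rational(1, 2)))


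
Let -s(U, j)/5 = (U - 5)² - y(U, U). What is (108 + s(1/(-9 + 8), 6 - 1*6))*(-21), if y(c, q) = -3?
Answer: 1827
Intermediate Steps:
s(U, j) = -15 - 5*(-5 + U)² (s(U, j) = -5*((U - 5)² - 1*(-3)) = -5*((-5 + U)² + 3) = -5*(3 + (-5 + U)²) = -15 - 5*(-5 + U)²)
(108 + s(1/(-9 + 8), 6 - 1*6))*(-21) = (108 + (-15 - 5*(-5 + 1/(-9 + 8))²))*(-21) = (108 + (-15 - 5*(-5 + 1/(-1))²))*(-21) = (108 + (-15 - 5*(-5 - 1)²))*(-21) = (108 + (-15 - 5*(-6)²))*(-21) = (108 + (-15 - 5*36))*(-21) = (108 + (-15 - 180))*(-21) = (108 - 195)*(-21) = -87*(-21) = 1827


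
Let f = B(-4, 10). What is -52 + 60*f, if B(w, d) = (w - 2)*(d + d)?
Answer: -7252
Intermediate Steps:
B(w, d) = 2*d*(-2 + w) (B(w, d) = (-2 + w)*(2*d) = 2*d*(-2 + w))
f = -120 (f = 2*10*(-2 - 4) = 2*10*(-6) = -120)
-52 + 60*f = -52 + 60*(-120) = -52 - 7200 = -7252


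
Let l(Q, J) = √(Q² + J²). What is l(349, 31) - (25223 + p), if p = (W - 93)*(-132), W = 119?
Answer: -21791 + √122762 ≈ -21441.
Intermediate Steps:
l(Q, J) = √(J² + Q²)
p = -3432 (p = (119 - 93)*(-132) = 26*(-132) = -3432)
l(349, 31) - (25223 + p) = √(31² + 349²) - (25223 - 3432) = √(961 + 121801) - 1*21791 = √122762 - 21791 = -21791 + √122762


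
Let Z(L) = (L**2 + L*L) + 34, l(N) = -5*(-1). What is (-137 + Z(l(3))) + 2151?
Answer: 2098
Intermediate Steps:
l(N) = 5
Z(L) = 34 + 2*L**2 (Z(L) = (L**2 + L**2) + 34 = 2*L**2 + 34 = 34 + 2*L**2)
(-137 + Z(l(3))) + 2151 = (-137 + (34 + 2*5**2)) + 2151 = (-137 + (34 + 2*25)) + 2151 = (-137 + (34 + 50)) + 2151 = (-137 + 84) + 2151 = -53 + 2151 = 2098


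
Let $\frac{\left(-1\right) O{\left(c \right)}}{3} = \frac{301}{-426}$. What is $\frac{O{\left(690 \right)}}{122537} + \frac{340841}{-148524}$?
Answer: $- \frac{2965337633945}{1292177662548} \approx -2.2948$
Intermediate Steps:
$O{\left(c \right)} = \frac{301}{142}$ ($O{\left(c \right)} = - 3 \frac{301}{-426} = - 3 \cdot 301 \left(- \frac{1}{426}\right) = \left(-3\right) \left(- \frac{301}{426}\right) = \frac{301}{142}$)
$\frac{O{\left(690 \right)}}{122537} + \frac{340841}{-148524} = \frac{301}{142 \cdot 122537} + \frac{340841}{-148524} = \frac{301}{142} \cdot \frac{1}{122537} + 340841 \left(- \frac{1}{148524}\right) = \frac{301}{17400254} - \frac{340841}{148524} = - \frac{2965337633945}{1292177662548}$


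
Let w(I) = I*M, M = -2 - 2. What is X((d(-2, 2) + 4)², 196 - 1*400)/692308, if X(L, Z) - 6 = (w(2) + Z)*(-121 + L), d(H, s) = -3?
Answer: 12723/346154 ≈ 0.036755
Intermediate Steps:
M = -4
w(I) = -4*I (w(I) = I*(-4) = -4*I)
X(L, Z) = 6 + (-121 + L)*(-8 + Z) (X(L, Z) = 6 + (-4*2 + Z)*(-121 + L) = 6 + (-8 + Z)*(-121 + L) = 6 + (-121 + L)*(-8 + Z))
X((d(-2, 2) + 4)², 196 - 1*400)/692308 = (974 - 121*(196 - 1*400) - 8*(-3 + 4)² + (-3 + 4)²*(196 - 1*400))/692308 = (974 - 121*(196 - 400) - 8*1² + 1²*(196 - 400))*(1/692308) = (974 - 121*(-204) - 8*1 + 1*(-204))*(1/692308) = (974 + 24684 - 8 - 204)*(1/692308) = 25446*(1/692308) = 12723/346154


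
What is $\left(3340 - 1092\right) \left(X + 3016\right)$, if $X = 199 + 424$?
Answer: $8180472$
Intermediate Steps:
$X = 623$
$\left(3340 - 1092\right) \left(X + 3016\right) = \left(3340 - 1092\right) \left(623 + 3016\right) = \left(3340 - 1092\right) 3639 = 2248 \cdot 3639 = 8180472$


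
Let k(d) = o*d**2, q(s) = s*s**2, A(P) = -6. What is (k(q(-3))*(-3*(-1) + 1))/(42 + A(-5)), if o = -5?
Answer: -405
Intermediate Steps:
q(s) = s**3
k(d) = -5*d**2
(k(q(-3))*(-3*(-1) + 1))/(42 + A(-5)) = ((-5*((-3)**3)**2)*(-3*(-1) + 1))/(42 - 6) = ((-5*(-27)**2)*(3 + 1))/36 = (-5*729*4)*(1/36) = -3645*4*(1/36) = -14580*1/36 = -405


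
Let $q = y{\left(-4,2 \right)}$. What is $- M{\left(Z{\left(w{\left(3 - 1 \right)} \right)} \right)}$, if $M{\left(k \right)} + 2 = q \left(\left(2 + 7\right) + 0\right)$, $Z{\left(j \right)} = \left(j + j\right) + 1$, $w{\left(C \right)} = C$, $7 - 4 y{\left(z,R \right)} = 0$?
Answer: $- \frac{55}{4} \approx -13.75$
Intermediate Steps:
$y{\left(z,R \right)} = \frac{7}{4}$ ($y{\left(z,R \right)} = \frac{7}{4} - 0 = \frac{7}{4} + 0 = \frac{7}{4}$)
$q = \frac{7}{4} \approx 1.75$
$Z{\left(j \right)} = 1 + 2 j$ ($Z{\left(j \right)} = 2 j + 1 = 1 + 2 j$)
$M{\left(k \right)} = \frac{55}{4}$ ($M{\left(k \right)} = -2 + \frac{7 \left(\left(2 + 7\right) + 0\right)}{4} = -2 + \frac{7 \left(9 + 0\right)}{4} = -2 + \frac{7}{4} \cdot 9 = -2 + \frac{63}{4} = \frac{55}{4}$)
$- M{\left(Z{\left(w{\left(3 - 1 \right)} \right)} \right)} = \left(-1\right) \frac{55}{4} = - \frac{55}{4}$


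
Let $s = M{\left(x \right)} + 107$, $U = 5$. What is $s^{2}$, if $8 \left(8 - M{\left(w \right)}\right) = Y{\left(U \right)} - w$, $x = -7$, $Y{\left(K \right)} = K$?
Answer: $\frac{51529}{4} \approx 12882.0$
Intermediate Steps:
$M{\left(w \right)} = \frac{59}{8} + \frac{w}{8}$ ($M{\left(w \right)} = 8 - \frac{5 - w}{8} = 8 + \left(- \frac{5}{8} + \frac{w}{8}\right) = \frac{59}{8} + \frac{w}{8}$)
$s = \frac{227}{2}$ ($s = \left(\frac{59}{8} + \frac{1}{8} \left(-7\right)\right) + 107 = \left(\frac{59}{8} - \frac{7}{8}\right) + 107 = \frac{13}{2} + 107 = \frac{227}{2} \approx 113.5$)
$s^{2} = \left(\frac{227}{2}\right)^{2} = \frac{51529}{4}$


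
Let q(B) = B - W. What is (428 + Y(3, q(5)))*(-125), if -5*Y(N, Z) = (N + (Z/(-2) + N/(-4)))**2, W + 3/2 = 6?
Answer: -53400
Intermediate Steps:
W = 9/2 (W = -3/2 + 6 = 9/2 ≈ 4.5000)
q(B) = -9/2 + B (q(B) = B - 1*9/2 = B - 9/2 = -9/2 + B)
Y(N, Z) = -(-Z/2 + 3*N/4)**2/5 (Y(N, Z) = -(N + (Z/(-2) + N/(-4)))**2/5 = -(N + (Z*(-1/2) + N*(-1/4)))**2/5 = -(N + (-Z/2 - N/4))**2/5 = -(-Z/2 + 3*N/4)**2/5)
(428 + Y(3, q(5)))*(-125) = (428 - (-2*(-9/2 + 5) + 3*3)**2/80)*(-125) = (428 - (-2*1/2 + 9)**2/80)*(-125) = (428 - (-1 + 9)**2/80)*(-125) = (428 - 1/80*8**2)*(-125) = (428 - 1/80*64)*(-125) = (428 - 4/5)*(-125) = (2136/5)*(-125) = -53400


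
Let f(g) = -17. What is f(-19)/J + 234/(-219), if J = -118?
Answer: -7963/8614 ≈ -0.92443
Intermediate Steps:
f(-19)/J + 234/(-219) = -17/(-118) + 234/(-219) = -17*(-1/118) + 234*(-1/219) = 17/118 - 78/73 = -7963/8614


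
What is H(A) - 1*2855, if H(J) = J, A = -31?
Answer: -2886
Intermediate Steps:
H(A) - 1*2855 = -31 - 1*2855 = -31 - 2855 = -2886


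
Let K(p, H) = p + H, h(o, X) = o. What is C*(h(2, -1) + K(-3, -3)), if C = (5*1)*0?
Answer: 0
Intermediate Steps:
K(p, H) = H + p
C = 0 (C = 5*0 = 0)
C*(h(2, -1) + K(-3, -3)) = 0*(2 + (-3 - 3)) = 0*(2 - 6) = 0*(-4) = 0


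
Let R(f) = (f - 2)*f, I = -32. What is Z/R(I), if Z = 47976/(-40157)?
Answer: -5997/5461352 ≈ -0.0010981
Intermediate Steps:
Z = -47976/40157 (Z = 47976*(-1/40157) = -47976/40157 ≈ -1.1947)
R(f) = f*(-2 + f) (R(f) = (-2 + f)*f = f*(-2 + f))
Z/R(I) = -47976*(-1/(32*(-2 - 32)))/40157 = -47976/(40157*((-32*(-34)))) = -47976/40157/1088 = -47976/40157*1/1088 = -5997/5461352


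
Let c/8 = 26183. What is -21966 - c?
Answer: -231430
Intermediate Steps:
c = 209464 (c = 8*26183 = 209464)
-21966 - c = -21966 - 1*209464 = -21966 - 209464 = -231430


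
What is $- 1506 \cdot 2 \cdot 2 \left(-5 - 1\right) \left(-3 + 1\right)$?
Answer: $-72288$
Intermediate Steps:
$- 1506 \cdot 2 \cdot 2 \left(-5 - 1\right) \left(-3 + 1\right) = - 1506 \cdot 4 \left(\left(-6\right) \left(-2\right)\right) = - 1506 \cdot 4 \cdot 12 = \left(-1506\right) 48 = -72288$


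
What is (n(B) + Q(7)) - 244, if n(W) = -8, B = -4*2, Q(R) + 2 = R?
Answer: -247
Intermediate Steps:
Q(R) = -2 + R
B = -8
(n(B) + Q(7)) - 244 = (-8 + (-2 + 7)) - 244 = (-8 + 5) - 244 = -3 - 244 = -247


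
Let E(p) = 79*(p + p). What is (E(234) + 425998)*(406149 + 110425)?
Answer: 239158264780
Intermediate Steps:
E(p) = 158*p (E(p) = 79*(2*p) = 158*p)
(E(234) + 425998)*(406149 + 110425) = (158*234 + 425998)*(406149 + 110425) = (36972 + 425998)*516574 = 462970*516574 = 239158264780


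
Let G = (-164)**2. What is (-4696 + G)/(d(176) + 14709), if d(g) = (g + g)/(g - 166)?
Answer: 111000/73721 ≈ 1.5057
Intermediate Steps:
G = 26896
d(g) = 2*g/(-166 + g) (d(g) = (2*g)/(-166 + g) = 2*g/(-166 + g))
(-4696 + G)/(d(176) + 14709) = (-4696 + 26896)/(2*176/(-166 + 176) + 14709) = 22200/(2*176/10 + 14709) = 22200/(2*176*(1/10) + 14709) = 22200/(176/5 + 14709) = 22200/(73721/5) = 22200*(5/73721) = 111000/73721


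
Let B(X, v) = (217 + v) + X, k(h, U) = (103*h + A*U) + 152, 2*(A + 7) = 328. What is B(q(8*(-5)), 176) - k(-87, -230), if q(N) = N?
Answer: 45272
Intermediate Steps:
A = 157 (A = -7 + (1/2)*328 = -7 + 164 = 157)
k(h, U) = 152 + 103*h + 157*U (k(h, U) = (103*h + 157*U) + 152 = 152 + 103*h + 157*U)
B(X, v) = 217 + X + v
B(q(8*(-5)), 176) - k(-87, -230) = (217 + 8*(-5) + 176) - (152 + 103*(-87) + 157*(-230)) = (217 - 40 + 176) - (152 - 8961 - 36110) = 353 - 1*(-44919) = 353 + 44919 = 45272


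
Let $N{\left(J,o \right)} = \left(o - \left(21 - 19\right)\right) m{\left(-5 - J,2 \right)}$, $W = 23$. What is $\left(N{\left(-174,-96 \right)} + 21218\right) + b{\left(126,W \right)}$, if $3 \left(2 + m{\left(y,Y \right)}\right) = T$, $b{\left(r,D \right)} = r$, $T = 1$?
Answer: $\frac{64522}{3} \approx 21507.0$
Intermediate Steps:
$m{\left(y,Y \right)} = - \frac{5}{3}$ ($m{\left(y,Y \right)} = -2 + \frac{1}{3} \cdot 1 = -2 + \frac{1}{3} = - \frac{5}{3}$)
$N{\left(J,o \right)} = \frac{10}{3} - \frac{5 o}{3}$ ($N{\left(J,o \right)} = \left(o - \left(21 - 19\right)\right) \left(- \frac{5}{3}\right) = \left(o - 2\right) \left(- \frac{5}{3}\right) = \left(-2 + o\right) \left(- \frac{5}{3}\right) = \frac{10}{3} - \frac{5 o}{3}$)
$\left(N{\left(-174,-96 \right)} + 21218\right) + b{\left(126,W \right)} = \left(\left(\frac{10}{3} - -160\right) + 21218\right) + 126 = \left(\left(\frac{10}{3} + 160\right) + 21218\right) + 126 = \left(\frac{490}{3} + 21218\right) + 126 = \frac{64144}{3} + 126 = \frac{64522}{3}$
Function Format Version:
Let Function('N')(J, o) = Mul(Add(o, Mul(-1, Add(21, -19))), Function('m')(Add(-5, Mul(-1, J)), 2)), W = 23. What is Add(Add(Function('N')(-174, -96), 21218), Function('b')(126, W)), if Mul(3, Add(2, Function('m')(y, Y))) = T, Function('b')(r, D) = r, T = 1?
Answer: Rational(64522, 3) ≈ 21507.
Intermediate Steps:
Function('m')(y, Y) = Rational(-5, 3) (Function('m')(y, Y) = Add(-2, Mul(Rational(1, 3), 1)) = Add(-2, Rational(1, 3)) = Rational(-5, 3))
Function('N')(J, o) = Add(Rational(10, 3), Mul(Rational(-5, 3), o)) (Function('N')(J, o) = Mul(Add(o, Mul(-1, Add(21, -19))), Rational(-5, 3)) = Mul(Add(o, Mul(-1, 2)), Rational(-5, 3)) = Mul(Add(o, -2), Rational(-5, 3)) = Mul(Add(-2, o), Rational(-5, 3)) = Add(Rational(10, 3), Mul(Rational(-5, 3), o)))
Add(Add(Function('N')(-174, -96), 21218), Function('b')(126, W)) = Add(Add(Add(Rational(10, 3), Mul(Rational(-5, 3), -96)), 21218), 126) = Add(Add(Add(Rational(10, 3), 160), 21218), 126) = Add(Add(Rational(490, 3), 21218), 126) = Add(Rational(64144, 3), 126) = Rational(64522, 3)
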